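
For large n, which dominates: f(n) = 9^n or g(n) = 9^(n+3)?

f(n) = 9^n and g(n) = 9^(n+3) are Theta of each other: 9^(n+3) = 9^3 * 9^n = Theta(9^n).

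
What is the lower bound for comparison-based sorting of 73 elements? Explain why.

A comparison-based sorting algorithm corresponds to a decision tree. With 73! possible permutations, the tree has 73! leaves. The height is at least log_2(73!) = Omega(n log n) by Stirling's approximation.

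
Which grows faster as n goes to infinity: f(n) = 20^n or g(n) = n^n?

g(n) = n^n grows faster: n^n / 20^n = (n/20)^n -> infinity once n > 20.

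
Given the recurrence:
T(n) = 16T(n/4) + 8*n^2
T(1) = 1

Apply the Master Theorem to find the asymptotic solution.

a=16, b=4, f(n)=8*n^2. log_4(16) = 2. Case 2: T(n) = O(n^2 log n).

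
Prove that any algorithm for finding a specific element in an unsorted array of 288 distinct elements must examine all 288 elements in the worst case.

Adversary argument: if the algorithm examines fewer than 288 elements, the adversary places the target in an unexamined position. The algorithm cannot distinguish 'not present' from 'in unexamined position'.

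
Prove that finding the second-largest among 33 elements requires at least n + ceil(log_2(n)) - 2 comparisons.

Lower bound (adversary): identifying the maximum requires 33-1 comparisons (each eliminates one candidate). Assign weight 1 to each element; on each comparison the adversary lets the heavier side win and gives it the loser's weight. The max ends with weight 33, but each comparison it wins at most doubles its weight, so the max must win >= ceil(log_2(33)) = 6 comparisons. The second-largest is one of those 6 direct losers to the max, and identifying which one is largest needs >= 6-1 further comparisons. Total >= 33-1 + 6-1 = 37.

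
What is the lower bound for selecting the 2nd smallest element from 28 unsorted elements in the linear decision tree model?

Selecting the 2nd smallest of 28 elements requires Omega(n) comparisons. Every element must be compared at least once. The BFPRT algorithm achieves O(n), making this tight.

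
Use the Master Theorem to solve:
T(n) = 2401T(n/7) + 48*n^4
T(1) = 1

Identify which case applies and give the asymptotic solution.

a=2401, b=7, f(n)=48*n^4.
log_7(2401) = 4, so n^(log_b(a)) = n^4.
f(n) = Theta(n^4), so Case 2 applies.
T(n) = Theta(n^4 log n).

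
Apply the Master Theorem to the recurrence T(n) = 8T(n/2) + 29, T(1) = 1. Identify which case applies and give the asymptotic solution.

a=8, b=2, f(n)=29.
log_2(8) = 3 > 0.
Since f(n) = O(n^0) is polynomially smaller than n^3, Case 1 applies.
T(n) = Theta(n^3).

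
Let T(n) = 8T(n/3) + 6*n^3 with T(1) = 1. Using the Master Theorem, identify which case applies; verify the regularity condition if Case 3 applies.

a=8, b=3, f(n)=6*n^3.
log_3(8) = 1.893 < 3.
f(n) = Omega(n^(1.893+epsilon)) for some epsilon > 0, so Case 3 is the candidate.
Regularity: a*f(n/b) = 8*6*(n/3)^3 = (8/27)*6*n^3 <= c*f(n) with c = 8/27 < 1. Satisfied.
Case 3: T(n) = Theta(n^3).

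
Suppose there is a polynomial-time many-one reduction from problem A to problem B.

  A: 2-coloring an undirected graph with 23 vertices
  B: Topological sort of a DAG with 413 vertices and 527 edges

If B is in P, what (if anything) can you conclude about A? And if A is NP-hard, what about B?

A poly-time reduction A <=_p B means any A-instance can be transformed to a B-instance in poly time.
If B is in P: compose the reduction with B's poly-time algorithm to solve A in poly time, so A is in P.
If A is NP-hard: every NP problem reduces to A, which reduces to B; composing reductions, every NP problem reduces to B, so B is NP-hard.
(Here in fact A is P and B is P.)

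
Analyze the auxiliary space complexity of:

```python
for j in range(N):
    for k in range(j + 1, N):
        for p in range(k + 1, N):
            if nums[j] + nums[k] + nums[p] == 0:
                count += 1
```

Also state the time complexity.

Space complexity: O(1).
Only a constant amount of auxiliary storage is used; nothing grows with n.
Time complexity: O(n^3).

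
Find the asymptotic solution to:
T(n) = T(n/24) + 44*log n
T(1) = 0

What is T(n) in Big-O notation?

Each of the log_24(n) levels adds O(log n). T(n) = O(log^2 n).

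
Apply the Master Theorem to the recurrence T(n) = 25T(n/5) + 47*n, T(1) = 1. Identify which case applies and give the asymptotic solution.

a=25, b=5, f(n)=47*n.
log_5(25) = 2 > 1.
Since f(n) = O(n^1) is polynomially smaller than n^2, Case 1 applies.
T(n) = Theta(n^2).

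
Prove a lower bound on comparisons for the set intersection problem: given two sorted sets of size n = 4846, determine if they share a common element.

For two sorted arrays of size n = 4846, any correct algorithm must examine Omega(n) elements. If fewer are examined, an adversary places a common element in an unexamined gap. A merge-based scan achieves O(n), so the bound is tight.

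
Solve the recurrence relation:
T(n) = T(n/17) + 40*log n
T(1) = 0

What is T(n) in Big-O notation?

Each of the log_17(n) levels adds O(log n). T(n) = O(log^2 n).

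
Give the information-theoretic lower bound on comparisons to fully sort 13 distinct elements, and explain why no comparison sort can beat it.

A comparison sort is a binary decision tree whose leaves are the 13! = 6227020800 possible output permutations. A binary tree with L leaves has height >= ceil(log_2(L)). So any comparison sort needs >= ceil(log_2(13!)) = 33 comparisons in the worst case.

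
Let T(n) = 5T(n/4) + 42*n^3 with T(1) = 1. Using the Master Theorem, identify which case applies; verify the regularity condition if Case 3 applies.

a=5, b=4, f(n)=42*n^3.
log_4(5) = 1.161 < 3.
f(n) = Omega(n^(1.161+epsilon)) for some epsilon > 0, so Case 3 is the candidate.
Regularity: a*f(n/b) = 5*42*(n/4)^3 = (5/64)*42*n^3 <= c*f(n) with c = 5/64 < 1. Satisfied.
Case 3: T(n) = Theta(n^3).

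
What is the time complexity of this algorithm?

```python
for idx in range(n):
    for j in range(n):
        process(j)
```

Time complexity: O(n^2).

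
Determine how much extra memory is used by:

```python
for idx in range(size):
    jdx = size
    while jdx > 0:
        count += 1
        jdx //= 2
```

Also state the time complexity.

Space complexity: O(1).
Only a constant amount of auxiliary storage is used; nothing grows with n.
Time complexity: O(n log n).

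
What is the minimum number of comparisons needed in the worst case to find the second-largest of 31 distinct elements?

Lower bound: finding the max needs 31-1 comparisons. By the adversary weight-doubling argument, the max must personally win >= ceil(log_2(31)) = 5 comparisons; the 2nd-largest is among those 5 losers, needing 5-1 more comparisons. Total >= 31-1 + 5-1 = 34. A balanced knockout tournament achieves this.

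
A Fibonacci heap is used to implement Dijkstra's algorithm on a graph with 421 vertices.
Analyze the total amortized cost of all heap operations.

Dijkstra performs 421 insert, 421 extract-min, and at most E decrease-key operations. With Fibonacci heap: insert O(1) amortized, extract-min O(log n) amortized, decrease-key O(1) amortized. Total with n = 421: O(n * 1 + n * log n + E * 1) = O(n log n + E).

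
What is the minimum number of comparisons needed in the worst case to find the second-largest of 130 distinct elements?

Lower bound: finding the max needs 130-1 comparisons. By the adversary weight-doubling argument, the max must personally win >= ceil(log_2(130)) = 8 comparisons; the 2nd-largest is among those 8 losers, needing 8-1 more comparisons. Total >= 130-1 + 8-1 = 136. A balanced knockout tournament achieves this.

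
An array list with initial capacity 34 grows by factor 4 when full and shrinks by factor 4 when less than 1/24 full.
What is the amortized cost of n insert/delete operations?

Using potential function Phi = |4*size - capacity|. Resizing costs are offset by potential release. Amortized O(1) per operation.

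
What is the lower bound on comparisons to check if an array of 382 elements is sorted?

To verify 382 elements are sorted, we must compare each consecutive pair. Skipping any pair allows an adversary to swap them. Therefore 381 comparisons are necessary and sufficient.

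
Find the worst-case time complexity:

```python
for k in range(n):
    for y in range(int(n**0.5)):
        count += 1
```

Time complexity: O(n * sqrt(n)).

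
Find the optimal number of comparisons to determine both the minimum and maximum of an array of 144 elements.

Naive approach: 286 comparisons (143 for max + 143 for min).
Optimal: Compare elements in pairs first (floor(n/2) = 72 comparisons), then find max among winners and min among losers (71 comparisons each).
Total: ceil(3n/2) - 2 = 214 comparisons. An adversary argument shows this is also a lower bound.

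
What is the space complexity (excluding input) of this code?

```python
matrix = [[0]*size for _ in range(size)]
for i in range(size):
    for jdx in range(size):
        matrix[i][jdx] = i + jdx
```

Space complexity: O(n^2).
A 2D structure of size n x n is allocated.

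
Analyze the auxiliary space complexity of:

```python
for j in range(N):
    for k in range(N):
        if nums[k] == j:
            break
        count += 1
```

Space complexity: O(1).
Only a constant amount of auxiliary storage is used; nothing grows with n.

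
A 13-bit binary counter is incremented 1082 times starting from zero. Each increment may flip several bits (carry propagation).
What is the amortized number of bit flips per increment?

Bit i flips on every 2^i-th increment, so over 1082 increments bit i flips floor(1082/2^i) times. Summing over i: total flips < 2 * 1082. Amortized: < 2 = O(1) per increment.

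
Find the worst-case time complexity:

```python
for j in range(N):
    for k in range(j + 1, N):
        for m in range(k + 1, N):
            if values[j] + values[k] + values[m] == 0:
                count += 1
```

Time complexity: O(n^3).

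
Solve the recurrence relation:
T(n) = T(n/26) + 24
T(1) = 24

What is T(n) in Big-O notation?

Each step divides n by 26 and adds 24. After log_26(n) steps, T(n) = O(log n).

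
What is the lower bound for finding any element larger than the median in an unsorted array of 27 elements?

To find an element larger than the median of 27 elements, we must see Omega(n) elements. Without seeing enough elements, an adversary can make any unseen element the median.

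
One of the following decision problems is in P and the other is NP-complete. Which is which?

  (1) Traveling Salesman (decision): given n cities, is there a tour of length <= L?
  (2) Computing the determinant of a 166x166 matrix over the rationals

(1) is NP-complete: reduces from Hamiltonian Cycle.
(2) is P: Gaussian elimination runs in O(n^3).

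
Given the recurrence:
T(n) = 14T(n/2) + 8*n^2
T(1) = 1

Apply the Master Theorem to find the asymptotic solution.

a=14, b=2, f(n)=8*n^2. log_2(14) = 3.807. Case 1 of Master Theorem: T(n) = O(n^3.807).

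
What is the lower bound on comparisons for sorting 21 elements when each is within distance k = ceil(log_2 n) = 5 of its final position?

Partition the 21 positions into floor(n/k) blocks of k = 5 consecutive positions; any permutation within a block keeps every element within k of its final position, so there are at least (k!)^(n/k) distinguishable inputs. Lower bound: log_2((k!)^(n/k)) = (n/k) * log_2(k!) = Theta(n log k); with k = ceil(log_2 n), this is Omega(n log log n).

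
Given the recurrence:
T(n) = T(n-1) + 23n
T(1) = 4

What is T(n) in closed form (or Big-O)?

Unrolling: T(n) = 4 + 23*(2 + 3 + ... + n) = 4 + 23*(n(n+1)/2 - 1) = O(n^2).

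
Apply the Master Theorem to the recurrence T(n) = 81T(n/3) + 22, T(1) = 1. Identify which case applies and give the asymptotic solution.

a=81, b=3, f(n)=22.
log_3(81) = 4 > 0.
Since f(n) = O(n^0) is polynomially smaller than n^4, Case 1 applies.
T(n) = Theta(n^4).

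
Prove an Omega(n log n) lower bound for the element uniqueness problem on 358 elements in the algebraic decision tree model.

In the algebraic decision tree model, element uniqueness on 358 elements is equivalent to determining which cell of an arrangement of C(358,2) = 63903 hyperplanes x_i = x_j contains the input point. Ben-Or's theorem shows this requires Omega(n log n).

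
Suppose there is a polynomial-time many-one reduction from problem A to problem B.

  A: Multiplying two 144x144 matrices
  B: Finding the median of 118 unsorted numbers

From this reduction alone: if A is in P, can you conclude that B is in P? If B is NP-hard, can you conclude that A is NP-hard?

A poly-time reduction A <=_p B transfers tractability DOWN (B easy => A easy) and hardness UP (A hard => B hard), not the reverse.
From A in P, the reduction alone does NOT give B in P: any problem in P trivially reduces to SAT, yet SAT is not known to be in P.
From B NP-hard, the reduction alone does NOT give A NP-hard: again, easy problems reduce to hard ones.
(Here in fact A is P and B is P.)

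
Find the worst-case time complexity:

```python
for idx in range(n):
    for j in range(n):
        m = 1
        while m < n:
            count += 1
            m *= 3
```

Time complexity: O(n^2 log n).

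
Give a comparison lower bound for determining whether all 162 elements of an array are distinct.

In the algebraic decision-tree model, the YES region for element distinctness on 162 elements has 162! connected components (one per ordering). Ben-Or's theorem then gives a lower bound of Omega(log(n!)) = Omega(n log n).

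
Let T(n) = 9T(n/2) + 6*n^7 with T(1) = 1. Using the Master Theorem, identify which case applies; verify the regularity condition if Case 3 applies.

a=9, b=2, f(n)=6*n^7.
log_2(9) = 3.17 < 7.
f(n) = Omega(n^(3.17+epsilon)) for some epsilon > 0, so Case 3 is the candidate.
Regularity: a*f(n/b) = 9*6*(n/2)^7 = (9/128)*6*n^7 <= c*f(n) with c = 9/128 < 1. Satisfied.
Case 3: T(n) = Theta(n^7).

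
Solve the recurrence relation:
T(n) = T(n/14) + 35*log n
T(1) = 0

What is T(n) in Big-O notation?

Each of the log_14(n) levels adds O(log n). T(n) = O(log^2 n).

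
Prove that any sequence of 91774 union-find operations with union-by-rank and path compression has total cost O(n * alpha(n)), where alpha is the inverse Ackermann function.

Using Tarjan's analysis with rank-based potential function. Union-by-rank keeps tree height O(log n). Path compression flattens paths during find. For n = 91774 operations, total cost is O(n * alpha(n)), effectively O(n) since alpha grows incredibly slowly.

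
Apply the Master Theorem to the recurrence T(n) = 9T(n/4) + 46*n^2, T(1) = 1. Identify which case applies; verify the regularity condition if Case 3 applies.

a=9, b=4, f(n)=46*n^2.
log_4(9) = 1.585 < 2.
f(n) = Omega(n^(1.585+epsilon)) for some epsilon > 0, so Case 3 is the candidate.
Regularity: a*f(n/b) = 9*46*(n/4)^2 = (9/16)*46*n^2 <= c*f(n) with c = 9/16 < 1. Satisfied.
Case 3: T(n) = Theta(n^2).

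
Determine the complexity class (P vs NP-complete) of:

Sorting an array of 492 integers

This problem is in P: merge sort runs in O(n log n).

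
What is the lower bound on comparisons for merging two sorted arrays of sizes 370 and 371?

Adversary argument: with sizes 370 and 371 (differing by at most 1), interleave the two arrays so that every consecutive pair in the output comes from different inputs. Then each of the 740 adjacent output pairs must be directly compared, or the algorithm cannot determine their relative order. So 740 comparisons are necessary; standard merge achieves this.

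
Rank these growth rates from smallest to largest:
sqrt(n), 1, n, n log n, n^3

Ordered by growth rate: 1 < sqrt(n) < n < n log n < n^3.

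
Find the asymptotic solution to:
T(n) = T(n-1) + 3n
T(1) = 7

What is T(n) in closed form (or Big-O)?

Unrolling: T(n) = 7 + 3*(2 + 3 + ... + n) = 7 + 3*(n(n+1)/2 - 1) = O(n^2).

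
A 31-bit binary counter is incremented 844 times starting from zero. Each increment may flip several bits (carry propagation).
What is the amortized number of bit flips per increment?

Bit i flips on every 2^i-th increment, so over 844 increments bit i flips floor(844/2^i) times. Summing over i: total flips < 2 * 844. Amortized: < 2 = O(1) per increment.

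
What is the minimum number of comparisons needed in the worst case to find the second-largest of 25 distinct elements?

Lower bound: finding the max needs 25-1 comparisons. By the adversary weight-doubling argument, the max must personally win >= ceil(log_2(25)) = 5 comparisons; the 2nd-largest is among those 5 losers, needing 5-1 more comparisons. Total >= 25-1 + 5-1 = 28. A balanced knockout tournament achieves this.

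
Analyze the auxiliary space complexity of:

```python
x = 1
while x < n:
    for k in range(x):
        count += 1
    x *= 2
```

Space complexity: O(1).
Only a constant amount of auxiliary storage is used; nothing grows with n.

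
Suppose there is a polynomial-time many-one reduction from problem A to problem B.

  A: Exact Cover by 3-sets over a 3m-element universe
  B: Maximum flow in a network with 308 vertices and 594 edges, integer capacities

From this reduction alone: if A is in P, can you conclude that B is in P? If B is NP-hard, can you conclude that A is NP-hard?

A poly-time reduction A <=_p B transfers tractability DOWN (B easy => A easy) and hardness UP (A hard => B hard), not the reverse.
From A in P, the reduction alone does NOT give B in P: any problem in P trivially reduces to SAT, yet SAT is not known to be in P.
From B NP-hard, the reduction alone does NOT give A NP-hard: again, easy problems reduce to hard ones.
(Here in fact A is NP-complete and B is in P, so no such reduction is known -- its existence would imply P = NP; the analysis concerns only what the assumed reduction would or would not let you conclude.)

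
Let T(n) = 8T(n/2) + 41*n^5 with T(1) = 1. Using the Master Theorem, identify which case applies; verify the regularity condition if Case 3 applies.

a=8, b=2, f(n)=41*n^5.
log_2(8) = 3 < 5.
f(n) = Omega(n^(3+epsilon)) for some epsilon > 0, so Case 3 is the candidate.
Regularity: a*f(n/b) = 8*41*(n/2)^5 = (8/32)*41*n^5 <= c*f(n) with c = 8/32 < 1. Satisfied.
Case 3: T(n) = Theta(n^5).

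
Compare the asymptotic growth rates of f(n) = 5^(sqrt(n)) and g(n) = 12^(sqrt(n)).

g(n) = 12^(sqrt(n)) grows faster: ratio is (12/5)^(sqrt(n)) -> infinity since 12/5 > 1.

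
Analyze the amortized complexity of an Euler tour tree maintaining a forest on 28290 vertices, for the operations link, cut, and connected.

An Euler tour tree stores each tree's Euler tour as a balanced BST keyed by tour position. On 28290 vertices: link concatenates two tours via O(1) splits/joins of size <= 2*28290 (O(log n)); cut splits the tour at the two occurrences of the edge (O(log n)); connected compares BST roots (O(log n) to find the root). All O(log n) amortized.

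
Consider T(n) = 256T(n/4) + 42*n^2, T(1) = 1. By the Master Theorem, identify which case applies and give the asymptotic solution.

a=256, b=4, f(n)=42*n^2.
log_4(256) = 4 > 2.
Since f(n) = O(n^2) is polynomially smaller than n^4, Case 1 applies.
T(n) = Theta(n^4).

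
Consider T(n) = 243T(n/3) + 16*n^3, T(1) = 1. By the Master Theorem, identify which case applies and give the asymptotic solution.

a=243, b=3, f(n)=16*n^3.
log_3(243) = 5 > 3.
Since f(n) = O(n^3) is polynomially smaller than n^5, Case 1 applies.
T(n) = Theta(n^5).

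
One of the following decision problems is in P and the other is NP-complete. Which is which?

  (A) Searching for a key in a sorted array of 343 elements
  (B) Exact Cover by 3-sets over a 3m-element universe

(A) is P: binary search runs in O(log n).
(B) is NP-complete: one of Karp's 21 NP-complete problems.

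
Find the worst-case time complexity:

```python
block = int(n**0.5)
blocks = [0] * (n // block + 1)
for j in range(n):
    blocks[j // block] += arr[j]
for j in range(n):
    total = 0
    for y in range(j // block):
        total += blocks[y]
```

Time complexity: O(n * sqrt(n)).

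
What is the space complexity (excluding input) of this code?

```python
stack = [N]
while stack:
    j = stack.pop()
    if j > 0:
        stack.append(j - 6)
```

Space complexity: O(1).
Only a constant amount of auxiliary storage is used; nothing grows with n.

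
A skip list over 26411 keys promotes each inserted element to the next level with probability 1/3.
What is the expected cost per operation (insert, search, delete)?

Expected number of levels is O(log_3(26411)) = O(log n). A search visits O(1) expected nodes per level over O(log n) levels. Insert/delete are a search plus O(1) pointer updates per level. Expected O(log n) per operation.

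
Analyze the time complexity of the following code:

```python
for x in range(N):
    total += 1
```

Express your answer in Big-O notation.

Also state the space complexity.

Time complexity: O(n).
Space complexity: O(1).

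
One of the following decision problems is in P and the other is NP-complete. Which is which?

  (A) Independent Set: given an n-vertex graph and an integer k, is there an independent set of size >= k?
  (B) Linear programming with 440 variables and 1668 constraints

(A) is NP-complete: complement of Clique (with k part of the input).
(B) is P: the ellipsoid and interior-point methods run in polynomial time.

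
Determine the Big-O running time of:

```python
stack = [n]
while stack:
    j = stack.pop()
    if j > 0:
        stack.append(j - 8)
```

Time complexity: O(n).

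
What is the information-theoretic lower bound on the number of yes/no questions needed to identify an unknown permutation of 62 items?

There are 62! = 31469973260387937525653122354950764088012280797258232192163168247821107200000000000000 permutations. Each yes/no question gives at most 1 bit, so at least ceil(log_2(31469973260387937525653122354950764088012280797258232192163168247821107200000000000000)) = 285 questions are needed.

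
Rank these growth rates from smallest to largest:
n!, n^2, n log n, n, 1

Ordered by growth rate: 1 < n < n log n < n^2 < n!.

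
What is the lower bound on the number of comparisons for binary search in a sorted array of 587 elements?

With 587 possible positions, we need at least ceil(log_2(587)) = 10 comparisons. Each comparison splits the remaining candidates by at most half.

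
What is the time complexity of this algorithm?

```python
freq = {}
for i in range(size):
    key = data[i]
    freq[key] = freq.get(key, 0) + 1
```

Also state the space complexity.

Time complexity: O(n).
Space complexity: O(n).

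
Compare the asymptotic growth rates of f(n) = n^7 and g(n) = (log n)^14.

f(n) = n^7 grows faster: any positive polynomial dominates any polylog.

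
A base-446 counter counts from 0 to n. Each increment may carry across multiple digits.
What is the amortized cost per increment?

Digit at position i changes every 446^i increments. Total digit changes over n increments: n * 446/(446-1) = O(n). Amortized: O(1).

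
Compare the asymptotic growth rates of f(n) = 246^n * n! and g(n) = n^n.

f(n) = 246^n * n! grows faster: by Stirling n! ~ sqrt(2 pi n)(n/e)^n, so 246^n n! / n^n ~ (246/e)^n sqrt(2 pi n) -> infinity since 246/e > 1.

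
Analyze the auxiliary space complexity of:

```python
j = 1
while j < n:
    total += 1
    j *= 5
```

Space complexity: O(1).
Only a constant amount of auxiliary storage is used; nothing grows with n.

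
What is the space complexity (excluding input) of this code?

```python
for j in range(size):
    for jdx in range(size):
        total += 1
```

Space complexity: O(1).
Only a constant amount of auxiliary storage is used; nothing grows with n.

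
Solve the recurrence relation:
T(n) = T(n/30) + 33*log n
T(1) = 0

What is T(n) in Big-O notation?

Each of the log_30(n) levels adds O(log n). T(n) = O(log^2 n).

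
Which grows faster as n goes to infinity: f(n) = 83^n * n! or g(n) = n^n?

f(n) = 83^n * n! grows faster: by Stirling n! ~ sqrt(2 pi n)(n/e)^n, so 83^n n! / n^n ~ (83/e)^n sqrt(2 pi n) -> infinity since 83/e > 1.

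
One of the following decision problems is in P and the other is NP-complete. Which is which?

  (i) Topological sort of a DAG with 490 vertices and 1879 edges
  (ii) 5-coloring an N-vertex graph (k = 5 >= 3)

(i) is P: DFS-based topological sort runs in O(V+E).
(ii) is NP-complete: graph k-coloring for k>=3 is NP-complete by reduction from 3-SAT.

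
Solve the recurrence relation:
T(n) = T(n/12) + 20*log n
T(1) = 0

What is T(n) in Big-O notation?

Each of the log_12(n) levels adds O(log n). T(n) = O(log^2 n).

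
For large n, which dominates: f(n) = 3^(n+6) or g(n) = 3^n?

f(n) = 3^(n+6) and g(n) = 3^n are Theta of each other: 3^(n+6) = 3^6 * 3^n = Theta(3^n).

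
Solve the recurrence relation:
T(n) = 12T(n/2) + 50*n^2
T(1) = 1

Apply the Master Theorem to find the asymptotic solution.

a=12, b=2, f(n)=50*n^2. log_2(12) = 3.585. Case 1 of Master Theorem: T(n) = O(n^3.585).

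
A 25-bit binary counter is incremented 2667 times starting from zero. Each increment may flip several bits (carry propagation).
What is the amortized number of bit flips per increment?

Bit i flips on every 2^i-th increment, so over 2667 increments bit i flips floor(2667/2^i) times. Summing over i: total flips < 2 * 2667. Amortized: < 2 = O(1) per increment.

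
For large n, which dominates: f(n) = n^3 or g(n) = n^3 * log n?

g(n) = n^3 * log n grows faster: extra log n factor -> infinity.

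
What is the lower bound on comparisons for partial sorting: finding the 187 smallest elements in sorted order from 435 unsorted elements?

Finding 187 smallest of 435 in sorted order: Omega(435) to identify the 187 smallest, plus Omega(187 log 187) to sort them. Total: Omega(n + k log k).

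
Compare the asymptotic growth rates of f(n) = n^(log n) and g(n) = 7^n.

g(n) = 7^n grows faster: take logs: log(n^(log n)) = (log n)^2, log(7^n) = n log 7; n dominates (log n)^2.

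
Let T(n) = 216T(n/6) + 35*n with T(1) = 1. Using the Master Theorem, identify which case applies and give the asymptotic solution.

a=216, b=6, f(n)=35*n.
log_6(216) = 3 > 1.
Since f(n) = O(n^1) is polynomially smaller than n^3, Case 1 applies.
T(n) = Theta(n^3).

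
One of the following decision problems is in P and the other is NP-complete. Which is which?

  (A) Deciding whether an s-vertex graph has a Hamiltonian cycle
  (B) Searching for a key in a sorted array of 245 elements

(A) is NP-complete: one of Karp's 21 NP-complete problems.
(B) is P: binary search runs in O(log n).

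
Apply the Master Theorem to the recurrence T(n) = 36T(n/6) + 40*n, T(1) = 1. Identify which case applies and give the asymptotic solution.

a=36, b=6, f(n)=40*n.
log_6(36) = 2 > 1.
Since f(n) = O(n^1) is polynomially smaller than n^2, Case 1 applies.
T(n) = Theta(n^2).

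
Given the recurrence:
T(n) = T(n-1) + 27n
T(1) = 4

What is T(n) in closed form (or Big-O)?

Unrolling: T(n) = 4 + 27*(2 + 3 + ... + n) = 4 + 27*(n(n+1)/2 - 1) = O(n^2).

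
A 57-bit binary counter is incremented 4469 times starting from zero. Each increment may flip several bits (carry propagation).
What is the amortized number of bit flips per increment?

Bit i flips on every 2^i-th increment, so over 4469 increments bit i flips floor(4469/2^i) times. Summing over i: total flips < 2 * 4469. Amortized: < 2 = O(1) per increment.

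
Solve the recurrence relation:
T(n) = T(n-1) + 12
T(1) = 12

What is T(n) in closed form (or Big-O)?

Unrolling: T(n) = T(n-1) + 12 = T(n-2) + 2*12 = ... = T(1) + (n-1)*12 = 12 + (n-1)*12 = 12n.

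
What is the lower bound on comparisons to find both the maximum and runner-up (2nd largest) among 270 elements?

Lower bound: finding the max needs 270-1 comparisons. By an adversary weight-doubling argument, the maximum element must personally win at least ceil(log_2(270)) = 9 comparisons in any correct algorithm. The 2nd largest is among those 9 direct losers, and distinguishing it requires 9-1 more comparisons. Total >= 270-1 + 9-1 = 277. A balanced tournament achieves this bound exactly.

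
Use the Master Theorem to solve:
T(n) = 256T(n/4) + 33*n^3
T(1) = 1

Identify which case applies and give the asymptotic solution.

a=256, b=4, f(n)=33*n^3.
log_4(256) = 4 > 3.
Since f(n) = O(n^3) is polynomially smaller than n^4, Case 1 applies.
T(n) = Theta(n^4).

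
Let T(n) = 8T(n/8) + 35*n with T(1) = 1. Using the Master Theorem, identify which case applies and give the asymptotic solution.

a=8, b=8, f(n)=35*n.
log_8(8) = 1, so n^(log_b(a)) = n.
f(n) = Theta(n), so Case 2 applies.
T(n) = Theta(n log n).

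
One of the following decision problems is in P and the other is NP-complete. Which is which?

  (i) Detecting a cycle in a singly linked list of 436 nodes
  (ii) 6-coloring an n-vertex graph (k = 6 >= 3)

(i) is P: Floyd's tortoise-and-hare runs in O(n) time, O(1) space.
(ii) is NP-complete: graph k-coloring for k>=3 is NP-complete by reduction from 3-SAT.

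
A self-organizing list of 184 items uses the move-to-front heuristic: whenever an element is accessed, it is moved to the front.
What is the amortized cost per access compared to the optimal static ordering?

With potential Phi = number of inversions between the MTF list and the optimal static list (at most C(184,2)), each access has amortized cost at most 2 * (cost under optimal static ordering). This is the move-to-front 2-competitiveness result.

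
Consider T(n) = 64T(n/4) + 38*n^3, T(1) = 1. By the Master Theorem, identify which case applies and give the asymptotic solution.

a=64, b=4, f(n)=38*n^3.
log_4(64) = 3, so n^(log_b(a)) = n^3.
f(n) = Theta(n^3), so Case 2 applies.
T(n) = Theta(n^3 log n).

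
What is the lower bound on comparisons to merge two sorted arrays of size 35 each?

To merge two sorted arrays of size 35, we need at least 69 comparisons in the worst case. An adversary can force every element to be compared.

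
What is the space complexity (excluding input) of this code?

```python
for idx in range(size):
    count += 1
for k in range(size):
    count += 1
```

Space complexity: O(1).
Only a constant amount of auxiliary storage is used; nothing grows with n.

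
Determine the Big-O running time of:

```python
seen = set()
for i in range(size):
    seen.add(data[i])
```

Time complexity: O(n).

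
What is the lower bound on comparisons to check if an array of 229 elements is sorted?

To verify 229 elements are sorted, we must compare each consecutive pair. Skipping any pair allows an adversary to swap them. Therefore 228 comparisons are necessary and sufficient.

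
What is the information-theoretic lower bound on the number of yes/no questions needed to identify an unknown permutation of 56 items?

There are 56! = 710998587804863451854045647463724949736497978881168458687447040000000000000 permutations. Each yes/no question gives at most 1 bit, so at least ceil(log_2(710998587804863451854045647463724949736497978881168458687447040000000000000)) = 249 questions are needed.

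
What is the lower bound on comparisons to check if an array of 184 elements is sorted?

To verify 184 elements are sorted, we must compare each consecutive pair. Skipping any pair allows an adversary to swap them. Therefore 183 comparisons are necessary and sufficient.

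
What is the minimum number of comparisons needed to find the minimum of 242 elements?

Finding the minimum requires 241 comparisons, identical reasoning to finding the maximum. Each comparison eliminates one candidate.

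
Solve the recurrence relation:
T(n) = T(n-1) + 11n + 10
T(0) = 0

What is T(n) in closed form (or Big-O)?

Dominant term in sum is 11*sum(i, i=1..n) = 11*n*(n+1)/2 = O(n^2).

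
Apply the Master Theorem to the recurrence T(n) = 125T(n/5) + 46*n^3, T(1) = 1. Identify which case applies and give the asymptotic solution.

a=125, b=5, f(n)=46*n^3.
log_5(125) = 3, so n^(log_b(a)) = n^3.
f(n) = Theta(n^3), so Case 2 applies.
T(n) = Theta(n^3 log n).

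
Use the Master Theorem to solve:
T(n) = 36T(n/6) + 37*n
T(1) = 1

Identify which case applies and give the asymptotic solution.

a=36, b=6, f(n)=37*n.
log_6(36) = 2 > 1.
Since f(n) = O(n^1) is polynomially smaller than n^2, Case 1 applies.
T(n) = Theta(n^2).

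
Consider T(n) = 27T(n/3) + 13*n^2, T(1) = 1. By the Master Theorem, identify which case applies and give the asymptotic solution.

a=27, b=3, f(n)=13*n^2.
log_3(27) = 3 > 2.
Since f(n) = O(n^2) is polynomially smaller than n^3, Case 1 applies.
T(n) = Theta(n^3).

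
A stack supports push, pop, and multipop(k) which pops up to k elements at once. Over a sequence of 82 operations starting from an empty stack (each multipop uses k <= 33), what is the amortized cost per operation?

Each element is pushed exactly once and popped at most once (whether by pop or as part of a multipop). So the total number of individual pops over the whole sequence is at most the number of pushes, which is at most 82. Total work <= 2 * 82, hence O(1) amortized per operation.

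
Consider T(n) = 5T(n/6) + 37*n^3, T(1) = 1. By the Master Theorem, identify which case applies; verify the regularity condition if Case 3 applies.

a=5, b=6, f(n)=37*n^3.
log_6(5) = 0.8982 < 3.
f(n) = Omega(n^(0.8982+epsilon)) for some epsilon > 0, so Case 3 is the candidate.
Regularity: a*f(n/b) = 5*37*(n/6)^3 = (5/216)*37*n^3 <= c*f(n) with c = 5/216 < 1. Satisfied.
Case 3: T(n) = Theta(n^3).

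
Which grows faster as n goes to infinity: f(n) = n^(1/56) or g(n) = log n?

f(n) = n^(1/56) grows faster: any positive power of n dominates log n.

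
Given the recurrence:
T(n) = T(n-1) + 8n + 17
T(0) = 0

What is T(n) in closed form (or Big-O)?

Dominant term in sum is 8*sum(i, i=1..n) = 8*n*(n+1)/2 = O(n^2).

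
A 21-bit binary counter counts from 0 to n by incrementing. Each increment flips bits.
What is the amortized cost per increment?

Bit i flips every 2^i increments. Total flips over n increments: sum_{i=0}^{21} n/2^i < 2n. Amortized cost: 2n/n = O(1).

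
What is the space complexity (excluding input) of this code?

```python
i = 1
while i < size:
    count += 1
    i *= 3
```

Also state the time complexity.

Space complexity: O(1).
Only a constant amount of auxiliary storage is used; nothing grows with n.
Time complexity: O(log n).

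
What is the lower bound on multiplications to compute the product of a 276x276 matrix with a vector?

A 276x276 matrix-vector product has 276 inner products of length 276. Output depends on all 276^2 = 76176 matrix entries. At least 76176 multiplications needed.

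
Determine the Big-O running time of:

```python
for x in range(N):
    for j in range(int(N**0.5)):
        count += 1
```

Time complexity: O(n * sqrt(n)).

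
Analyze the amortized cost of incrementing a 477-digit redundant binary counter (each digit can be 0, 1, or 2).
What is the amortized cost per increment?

A redundant counter on 477 digits allows digit values 0, 1, 2. Increment adds 1 to the least significant digit and carries any 2 to a 0 plus +1 on the next digit. With potential Phi = (number of 2-digits), each increment does O(1) actual work plus a chain of carries, each of which decreases Phi by 1. Amortized O(1).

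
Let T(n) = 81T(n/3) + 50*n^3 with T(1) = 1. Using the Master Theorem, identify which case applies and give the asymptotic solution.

a=81, b=3, f(n)=50*n^3.
log_3(81) = 4 > 3.
Since f(n) = O(n^3) is polynomially smaller than n^4, Case 1 applies.
T(n) = Theta(n^4).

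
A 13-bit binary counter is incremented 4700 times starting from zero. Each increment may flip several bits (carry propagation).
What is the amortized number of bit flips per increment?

Bit i flips on every 2^i-th increment, so over 4700 increments bit i flips floor(4700/2^i) times. Summing over i: total flips < 2 * 4700. Amortized: < 2 = O(1) per increment.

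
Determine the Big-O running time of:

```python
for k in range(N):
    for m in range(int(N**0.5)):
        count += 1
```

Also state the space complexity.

Time complexity: O(n * sqrt(n)).
Space complexity: O(1).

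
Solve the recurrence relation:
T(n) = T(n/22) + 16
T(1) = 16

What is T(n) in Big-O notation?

Each step divides n by 22 and adds 16. After log_22(n) steps, T(n) = O(log n).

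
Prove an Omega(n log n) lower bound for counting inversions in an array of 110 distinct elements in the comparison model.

Decision-tree argument: at any leaf, the comparisons made (with transitivity) must totally order all 110 elements -- otherwise some pair (i,j) is unordered, and an adversary can present two inputs agreeing on every comparison made but with that pair flipped, changing the inversion count by 1, so the leaf's output is wrong on one of them. Hence the tree has >= 110! leaves and height >= log_2(110!) = Omega(n log n). Modified merge sort achieves O(n log n).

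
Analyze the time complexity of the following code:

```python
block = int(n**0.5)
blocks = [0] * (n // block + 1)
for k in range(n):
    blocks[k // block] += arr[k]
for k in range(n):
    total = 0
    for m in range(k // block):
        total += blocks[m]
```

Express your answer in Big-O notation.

Time complexity: O(n * sqrt(n)).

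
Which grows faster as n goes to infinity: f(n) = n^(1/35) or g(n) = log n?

f(n) = n^(1/35) grows faster: any positive power of n dominates log n.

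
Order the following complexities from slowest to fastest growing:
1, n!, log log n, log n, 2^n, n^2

Ordered by growth rate: 1 < log log n < log n < n^2 < 2^n < n!.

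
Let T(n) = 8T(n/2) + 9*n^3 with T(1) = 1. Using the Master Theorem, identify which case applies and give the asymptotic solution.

a=8, b=2, f(n)=9*n^3.
log_2(8) = 3, so n^(log_b(a)) = n^3.
f(n) = Theta(n^3), so Case 2 applies.
T(n) = Theta(n^3 log n).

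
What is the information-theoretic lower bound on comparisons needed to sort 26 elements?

There are 26! = 403291461126605635584000000 possible orderings. Each comparison gives 1 bit. We need at least ceil(log_2(403291461126605635584000000)) = 89 comparisons.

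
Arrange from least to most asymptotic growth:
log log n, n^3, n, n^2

Ordered by growth rate: log log n < n < n^2 < n^3.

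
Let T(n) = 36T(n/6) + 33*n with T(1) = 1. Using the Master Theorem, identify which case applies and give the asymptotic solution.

a=36, b=6, f(n)=33*n.
log_6(36) = 2 > 1.
Since f(n) = O(n^1) is polynomially smaller than n^2, Case 1 applies.
T(n) = Theta(n^2).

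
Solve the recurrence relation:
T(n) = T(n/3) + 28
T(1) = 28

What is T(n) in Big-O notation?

Each step divides n by 3 and adds 28. After log_3(n) steps, T(n) = O(log n).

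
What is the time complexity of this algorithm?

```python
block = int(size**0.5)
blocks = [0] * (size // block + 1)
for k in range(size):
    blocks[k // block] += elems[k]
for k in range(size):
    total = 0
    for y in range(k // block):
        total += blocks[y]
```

Time complexity: O(n * sqrt(n)).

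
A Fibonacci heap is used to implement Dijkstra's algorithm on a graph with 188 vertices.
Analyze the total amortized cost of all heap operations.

Dijkstra performs 188 insert, 188 extract-min, and at most E decrease-key operations. With Fibonacci heap: insert O(1) amortized, extract-min O(log n) amortized, decrease-key O(1) amortized. Total with n = 188: O(n * 1 + n * log n + E * 1) = O(n log n + E).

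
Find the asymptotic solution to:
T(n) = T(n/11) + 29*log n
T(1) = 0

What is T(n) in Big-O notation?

Each of the log_11(n) levels adds O(log n). T(n) = O(log^2 n).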